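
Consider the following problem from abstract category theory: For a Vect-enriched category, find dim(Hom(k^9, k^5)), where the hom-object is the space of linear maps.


In Vect-enriched categories, Hom(k^n, k^m) is the space of m x n matrices.
dim(Hom(k^9, k^5)) = 5 * 9 = 45

45


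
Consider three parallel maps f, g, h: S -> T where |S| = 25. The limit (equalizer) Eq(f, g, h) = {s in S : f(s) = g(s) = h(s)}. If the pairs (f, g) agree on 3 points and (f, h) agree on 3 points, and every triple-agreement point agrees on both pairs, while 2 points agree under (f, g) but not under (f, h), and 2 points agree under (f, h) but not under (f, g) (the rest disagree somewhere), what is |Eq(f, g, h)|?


Eq(f, g, h) is the triple-agreement set: points in S where all three
maps take the same value. Using inclusion-exclusion on the pairwise data:
Pair (f, g) agrees on 3 points; pair (f, h) on 3 points.
Points agreeing under (f, g) but not (f, h) = 2; under (f, h) but not (f, g) = 2.
Triple-agreement = agreement-in-(f, g) minus points that agree under (f, g) but not (f, h):
|Eq(f, g, h)| = 3 - 2 = 1
(cross-check via (f, h): 3 - 2 = 1.)

1


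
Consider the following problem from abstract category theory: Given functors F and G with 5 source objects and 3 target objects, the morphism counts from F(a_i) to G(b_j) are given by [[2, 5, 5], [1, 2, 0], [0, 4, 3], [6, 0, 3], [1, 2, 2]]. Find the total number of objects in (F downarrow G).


Objects of (F downarrow G) are triples (a, b, h: F(a)->G(b)).
The count equals the sum of all entries in the hom-matrix.
sum(row 0) = 12
sum(row 1) = 3
sum(row 2) = 7
sum(row 3) = 9
sum(row 4) = 5
Grand total = 36

36


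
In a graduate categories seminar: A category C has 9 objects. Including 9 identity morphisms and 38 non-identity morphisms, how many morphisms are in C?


Each object has an identity morphism, giving 9 identities.
Adding the 38 non-identity morphisms:
Total = 9 + 38 = 47

47


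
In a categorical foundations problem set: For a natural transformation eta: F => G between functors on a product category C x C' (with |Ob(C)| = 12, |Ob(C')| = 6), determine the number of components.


A natural transformation eta: F => G assigns one component morphism per
object of the domain category.
The domain is the product category C x C', so
|Ob(C x C')| = |Ob(C)| * |Ob(C')| = 12 * 6 = 72.
Therefore eta has 72 component morphisms.

72


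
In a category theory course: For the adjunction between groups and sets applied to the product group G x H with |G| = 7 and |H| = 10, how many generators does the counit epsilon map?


The counit epsilon_K: F(U(K)) -> K of the Free-Forgetful adjunction
maps |K| generators of F(U(K)) into K. For K = G x H (the product group),
|G x H| = |G| * |H|.
Total generators mapped = 7 * 10 = 70.

70


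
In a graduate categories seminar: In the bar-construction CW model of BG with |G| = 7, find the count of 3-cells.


In the bar-construction CW model of BG, the n-cells are indexed by
n-tuples [g_1|...|g_n] of non-identity elements of G (degenerate
simplices with some g_i = e do not contribute cells), so there are
(|G| - 1)^n n-cells.
For dim = 3 with |G| = 7:
cells = (7 - 1)^3 = 6^3 = 216

216


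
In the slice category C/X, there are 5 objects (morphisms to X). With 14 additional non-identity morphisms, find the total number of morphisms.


In the slice category C/X, objects are morphisms to X.
Identity morphisms: 5 (one per object of C/X).
Non-identity morphisms: 14.
Total = 5 + 14 = 19

19


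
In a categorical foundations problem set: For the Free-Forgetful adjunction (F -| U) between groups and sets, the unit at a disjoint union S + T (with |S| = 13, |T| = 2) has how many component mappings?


The unit eta_X: X -> U(F(X)) of the Free-Forgetful adjunction
maps each element of X to a generator of F(X). For X = S + T (disjoint
union in Set), |S + T| = |S| + |T|.
Total mappings = 13 + 2 = 15.

15


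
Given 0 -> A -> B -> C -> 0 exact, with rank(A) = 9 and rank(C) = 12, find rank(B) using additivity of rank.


For a short exact sequence 0 -> A -> B -> C -> 0,
rank is additive: rank(B) = rank(A) + rank(C).
rank(B) = 9 + 12 = 21

21


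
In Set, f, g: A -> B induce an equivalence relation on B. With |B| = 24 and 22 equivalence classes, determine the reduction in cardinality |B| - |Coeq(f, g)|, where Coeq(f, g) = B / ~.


The coequalizer Coeq(f, g) = B / ~ has one element per equivalence class.
|B| = 24, |Coeq(f, g)| = 22.
|B| - |Coeq(f, g)| = 24 - 22 = 2.

2


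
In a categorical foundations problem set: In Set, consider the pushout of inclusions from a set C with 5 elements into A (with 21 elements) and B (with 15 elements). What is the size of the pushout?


The pushout A +_C B identifies the images of C in A and B.
|A +_C B| = |A| + |B| - |C| (for injections).
= 21 + 15 - 5 = 31

31


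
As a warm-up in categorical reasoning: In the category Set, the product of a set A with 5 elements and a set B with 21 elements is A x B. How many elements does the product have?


In Set, the product A x B is the Cartesian product.
By the universal property, |A x B| = |A| * |B|.
|A x B| = 5 * 21 = 105

105


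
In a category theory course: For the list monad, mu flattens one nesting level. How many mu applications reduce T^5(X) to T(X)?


Each application of mu: T^2 -> T removes one layer of nesting.
Starting at depth 5 (i.e., T^5(X)), we need to reach T(X).
Number of mu applications = 5 - 1 = 4

4


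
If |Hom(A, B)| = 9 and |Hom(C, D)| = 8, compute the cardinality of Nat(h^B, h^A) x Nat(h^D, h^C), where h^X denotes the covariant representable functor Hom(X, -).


By the Yoneda lemma, Nat(h^B, h^A) is isomorphic to Hom(A, B),
so |Nat(h^B, h^A)| = |Hom(A, B)| and |Nat(h^D, h^C)| = |Hom(C, D)|.
|Hom(A, B)| = 9, |Hom(C, D)| = 8.
|Nat(h^B, h^A) x Nat(h^D, h^C)| = 9 * 8 = 72

72


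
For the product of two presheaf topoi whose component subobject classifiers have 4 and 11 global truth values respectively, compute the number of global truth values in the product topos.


In a product of presheaf topoi E_1 x E_2, the subobject classifier
is Omega = Omega_1 x Omega_2 (componentwise), so
|Omega(top)| = |Omega_1(top_1)| * |Omega_2(top_2)|.
= 4 * 11 = 44.

44


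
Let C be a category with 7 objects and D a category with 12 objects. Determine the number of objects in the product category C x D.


The product category C x D has objects that are pairs (c, d).
Number of pairs = |Ob(C)| * |Ob(D)| = 7 * 12 = 84

84


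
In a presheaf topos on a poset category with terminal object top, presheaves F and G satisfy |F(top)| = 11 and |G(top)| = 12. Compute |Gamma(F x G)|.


Global sections of a presheaf on a poset with terminal top satisfy
Gamma(H) ~ H(top). Presheaves admit pointwise products, so
(F x G)(top) = F(top) x G(top) (Cartesian product).
|Gamma(F x G)| = |F(top)| * |G(top)| = 11 * 12 = 132.

132


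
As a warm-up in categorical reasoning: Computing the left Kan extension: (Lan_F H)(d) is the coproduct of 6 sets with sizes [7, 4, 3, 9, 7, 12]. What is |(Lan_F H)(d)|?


Pointwise, the left Kan extension (Lan_F H)(d) is the colimit, indexed
by the comma category (F downarrow d), of H composed with the
projection (F downarrow d) -> C. Here that colimit is given
as a coproduct (disjoint union) of sets, so its cardinality is the
sum of the sizes of the summands.
Coproduct of sets with sizes: 7 + 4 + 3 + 9 + 7 + 12
= 42

42


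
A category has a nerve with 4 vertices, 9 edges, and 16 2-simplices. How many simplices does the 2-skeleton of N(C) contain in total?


The 2-skeleton of the nerve N(C) consists of simplices in dimensions 0, 1, 2:
  |N(C)_0| = 4 (objects)
  |N(C)_1| = 9 (morphisms)
  |N(C)_2| = 16 (composable pairs)
Total = 4 + 9 + 16 = 29

29


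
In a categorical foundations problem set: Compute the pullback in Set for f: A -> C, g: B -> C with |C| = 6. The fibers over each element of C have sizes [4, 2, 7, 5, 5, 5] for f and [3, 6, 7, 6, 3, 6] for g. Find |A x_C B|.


The pullback A x_C B consists of pairs (a, b) with f(a) = g(b).
For each element c in C, the fiber product has |f^-1(c)| * |g^-1(c)| elements.
Summing over C: 4 * 3 + 2 * 6 + 7 * 7 + 5 * 6 + 5 * 3 + 5 * 6
= 12 + 12 + 49 + 30 + 15 + 30 = 148

148


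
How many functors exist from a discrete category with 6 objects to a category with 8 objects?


A functor from a discrete category C to D is determined by
where each object maps. Each of the 6 objects of C can map
to any of the 8 objects of D independently.
Number of functors = 8^6 = 262144

262144


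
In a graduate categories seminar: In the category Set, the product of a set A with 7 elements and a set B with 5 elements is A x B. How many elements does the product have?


In Set, the product A x B is the Cartesian product.
By the universal property, |A x B| = |A| * |B|.
|A x B| = 7 * 5 = 35

35


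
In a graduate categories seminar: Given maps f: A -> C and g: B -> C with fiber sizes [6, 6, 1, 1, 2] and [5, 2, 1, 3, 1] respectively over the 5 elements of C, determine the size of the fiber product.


The pullback A x_C B consists of pairs (a, b) with f(a) = g(b).
For each element c in C, the fiber product has |f^-1(c)| * |g^-1(c)| elements.
Summing over C: 6 * 5 + 6 * 2 + 1 * 1 + 1 * 3 + 2 * 1
= 30 + 12 + 1 + 3 + 2 = 48

48


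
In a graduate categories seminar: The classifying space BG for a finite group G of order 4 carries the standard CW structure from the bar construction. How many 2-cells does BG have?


In the bar-construction CW model of BG, the n-cells are indexed by
n-tuples [g_1|...|g_n] of non-identity elements of G (degenerate
simplices with some g_i = e do not contribute cells), so there are
(|G| - 1)^n n-cells.
For dim = 2 with |G| = 4:
cells = (4 - 1)^2 = 3^2 = 9

9


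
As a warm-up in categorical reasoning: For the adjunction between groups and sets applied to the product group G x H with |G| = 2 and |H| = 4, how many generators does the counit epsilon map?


The counit epsilon_K: F(U(K)) -> K of the Free-Forgetful adjunction
maps |K| generators of F(U(K)) into K. For K = G x H (the product group),
|G x H| = |G| * |H|.
Total generators mapped = 2 * 4 = 8.

8


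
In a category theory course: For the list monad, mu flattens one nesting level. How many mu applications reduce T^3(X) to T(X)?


Each application of mu: T^2 -> T removes one layer of nesting.
Starting at depth 3 (i.e., T^3(X)), we need to reach T(X).
Number of mu applications = 3 - 1 = 2

2


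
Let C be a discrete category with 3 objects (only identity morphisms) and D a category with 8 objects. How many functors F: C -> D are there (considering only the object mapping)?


A functor from a discrete category C to D is determined by
where each object maps. Each of the 3 objects of C can map
to any of the 8 objects of D independently.
Number of functors = 8^3 = 512

512


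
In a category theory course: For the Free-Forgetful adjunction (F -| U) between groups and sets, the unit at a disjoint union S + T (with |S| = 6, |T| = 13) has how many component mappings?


The unit eta_X: X -> U(F(X)) of the Free-Forgetful adjunction
maps each element of X to a generator of F(X). For X = S + T (disjoint
union in Set), |S + T| = |S| + |T|.
Total mappings = 6 + 13 = 19.

19


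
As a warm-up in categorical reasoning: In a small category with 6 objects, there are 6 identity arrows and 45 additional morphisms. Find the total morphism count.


Each object has an identity morphism, giving 6 identities.
Adding the 45 non-identity morphisms:
Total = 6 + 45 = 51

51


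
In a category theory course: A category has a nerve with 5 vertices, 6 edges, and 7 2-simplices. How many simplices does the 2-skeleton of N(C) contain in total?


The 2-skeleton of the nerve N(C) consists of simplices in dimensions 0, 1, 2:
  |N(C)_0| = 5 (objects)
  |N(C)_1| = 6 (morphisms)
  |N(C)_2| = 7 (composable pairs)
Total = 5 + 6 + 7 = 18

18


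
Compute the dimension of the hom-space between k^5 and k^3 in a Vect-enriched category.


In Vect-enriched categories, Hom(k^n, k^m) is the space of m x n matrices.
dim(Hom(k^5, k^3)) = 3 * 5 = 15

15


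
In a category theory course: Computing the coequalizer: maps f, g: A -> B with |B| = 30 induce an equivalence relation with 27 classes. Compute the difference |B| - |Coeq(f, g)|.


The coequalizer Coeq(f, g) = B / ~ has one element per equivalence class.
|B| = 30, |Coeq(f, g)| = 27.
|B| - |Coeq(f, g)| = 30 - 27 = 3.

3


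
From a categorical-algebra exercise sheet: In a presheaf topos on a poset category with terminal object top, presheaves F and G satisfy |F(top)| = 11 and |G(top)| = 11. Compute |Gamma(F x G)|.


Global sections of a presheaf on a poset with terminal top satisfy
Gamma(H) ~ H(top). Presheaves admit pointwise products, so
(F x G)(top) = F(top) x G(top) (Cartesian product).
|Gamma(F x G)| = |F(top)| * |G(top)| = 11 * 11 = 121.

121


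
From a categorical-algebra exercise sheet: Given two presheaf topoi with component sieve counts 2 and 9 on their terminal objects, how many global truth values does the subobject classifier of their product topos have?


In a product of presheaf topoi E_1 x E_2, the subobject classifier
is Omega = Omega_1 x Omega_2 (componentwise), so
|Omega(top)| = |Omega_1(top_1)| * |Omega_2(top_2)|.
= 2 * 9 = 18.

18


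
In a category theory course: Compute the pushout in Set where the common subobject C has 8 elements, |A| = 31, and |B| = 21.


The pushout A +_C B identifies the images of C in A and B.
|A +_C B| = |A| + |B| - |C| (for injections).
= 31 + 21 - 8 = 44

44


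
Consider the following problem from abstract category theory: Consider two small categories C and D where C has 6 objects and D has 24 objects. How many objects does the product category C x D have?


The product category C x D has objects that are pairs (c, d).
Number of pairs = |Ob(C)| * |Ob(D)| = 6 * 24 = 144

144


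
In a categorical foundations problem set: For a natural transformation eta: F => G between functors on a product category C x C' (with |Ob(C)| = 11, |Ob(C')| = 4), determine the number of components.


A natural transformation eta: F => G assigns one component morphism per
object of the domain category.
The domain is the product category C x C', so
|Ob(C x C')| = |Ob(C)| * |Ob(C')| = 11 * 4 = 44.
Therefore eta has 44 component morphisms.

44


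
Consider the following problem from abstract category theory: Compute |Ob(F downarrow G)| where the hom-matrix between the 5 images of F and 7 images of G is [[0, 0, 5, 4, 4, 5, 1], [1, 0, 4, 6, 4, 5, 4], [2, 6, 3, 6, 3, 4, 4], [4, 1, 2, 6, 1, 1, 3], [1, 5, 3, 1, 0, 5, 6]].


Objects of (F downarrow G) are triples (a, b, h: F(a)->G(b)).
The count equals the sum of all entries in the hom-matrix.
sum(row 0) = 19
sum(row 1) = 24
sum(row 2) = 28
sum(row 3) = 18
sum(row 4) = 21
Grand total = 110

110


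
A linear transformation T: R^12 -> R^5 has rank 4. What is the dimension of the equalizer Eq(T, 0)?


The equalizer of f and the zero map is ker(f).
By the rank-nullity theorem: dim(ker(f)) = dim(domain) - rank(f).
dim(ker(f)) = 12 - 4 = 8

8


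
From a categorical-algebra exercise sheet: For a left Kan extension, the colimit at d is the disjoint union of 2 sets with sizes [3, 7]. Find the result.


Pointwise, the left Kan extension (Lan_F H)(d) is the colimit, indexed
by the comma category (F downarrow d), of H composed with the
projection (F downarrow d) -> C. Here that colimit is given
as a coproduct (disjoint union) of sets, so its cardinality is the
sum of the sizes of the summands.
Coproduct of sets with sizes: 3 + 7
= 10

10


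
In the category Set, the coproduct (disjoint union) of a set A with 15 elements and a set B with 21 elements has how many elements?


In Set, the coproduct A + B is the disjoint union.
|A + B| = |A| + |B| = 15 + 21 = 36

36


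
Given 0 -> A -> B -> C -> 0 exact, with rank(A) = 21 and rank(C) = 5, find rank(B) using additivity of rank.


For a short exact sequence 0 -> A -> B -> C -> 0,
rank is additive: rank(B) = rank(A) + rank(C).
rank(B) = 21 + 5 = 26

26


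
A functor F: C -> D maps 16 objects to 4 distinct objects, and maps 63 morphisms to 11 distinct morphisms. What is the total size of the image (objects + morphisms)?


The image of F consists of distinct objects and distinct morphisms.
|Im(F)| on objects = 4
|Im(F)| on morphisms = 11
Total image cardinality = 4 + 11 = 15

15


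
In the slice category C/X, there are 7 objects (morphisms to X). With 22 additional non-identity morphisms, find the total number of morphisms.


In the slice category C/X, objects are morphisms to X.
Identity morphisms: 7 (one per object of C/X).
Non-identity morphisms: 22.
Total = 7 + 22 = 29

29


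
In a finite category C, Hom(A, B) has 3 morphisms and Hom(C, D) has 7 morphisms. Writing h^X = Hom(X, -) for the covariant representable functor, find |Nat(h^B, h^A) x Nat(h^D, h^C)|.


By the Yoneda lemma, Nat(h^B, h^A) is isomorphic to Hom(A, B),
so |Nat(h^B, h^A)| = |Hom(A, B)| and |Nat(h^D, h^C)| = |Hom(C, D)|.
|Hom(A, B)| = 3, |Hom(C, D)| = 7.
|Nat(h^B, h^A) x Nat(h^D, h^C)| = 3 * 7 = 21

21


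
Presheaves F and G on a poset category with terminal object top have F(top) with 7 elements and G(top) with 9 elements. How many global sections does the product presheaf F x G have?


Global sections of a presheaf on a poset with terminal top satisfy
Gamma(H) ~ H(top). Presheaves admit pointwise products, so
(F x G)(top) = F(top) x G(top) (Cartesian product).
|Gamma(F x G)| = |F(top)| * |G(top)| = 7 * 9 = 63.

63


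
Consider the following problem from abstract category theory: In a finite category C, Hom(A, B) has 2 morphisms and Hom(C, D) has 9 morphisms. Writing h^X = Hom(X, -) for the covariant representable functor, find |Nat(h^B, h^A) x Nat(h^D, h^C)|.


By the Yoneda lemma, Nat(h^B, h^A) is isomorphic to Hom(A, B),
so |Nat(h^B, h^A)| = |Hom(A, B)| and |Nat(h^D, h^C)| = |Hom(C, D)|.
|Hom(A, B)| = 2, |Hom(C, D)| = 9.
|Nat(h^B, h^A) x Nat(h^D, h^C)| = 2 * 9 = 18

18


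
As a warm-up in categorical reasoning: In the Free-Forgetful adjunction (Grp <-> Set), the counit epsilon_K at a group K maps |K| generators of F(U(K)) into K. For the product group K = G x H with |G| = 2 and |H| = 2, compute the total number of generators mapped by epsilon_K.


The counit epsilon_K: F(U(K)) -> K of the Free-Forgetful adjunction
maps |K| generators of F(U(K)) into K. For K = G x H (the product group),
|G x H| = |G| * |H|.
Total generators mapped = 2 * 2 = 4.

4


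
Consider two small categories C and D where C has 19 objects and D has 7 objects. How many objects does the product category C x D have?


The product category C x D has objects that are pairs (c, d).
Number of pairs = |Ob(C)| * |Ob(D)| = 19 * 7 = 133

133


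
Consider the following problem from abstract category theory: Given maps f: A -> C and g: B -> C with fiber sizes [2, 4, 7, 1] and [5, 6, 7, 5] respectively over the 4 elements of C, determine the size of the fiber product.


The pullback A x_C B consists of pairs (a, b) with f(a) = g(b).
For each element c in C, the fiber product has |f^-1(c)| * |g^-1(c)| elements.
Summing over C: 2 * 5 + 4 * 6 + 7 * 7 + 1 * 5
= 10 + 24 + 49 + 5 = 88

88


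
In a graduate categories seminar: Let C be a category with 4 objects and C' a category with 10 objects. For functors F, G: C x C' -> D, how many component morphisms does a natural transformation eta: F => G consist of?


A natural transformation eta: F => G assigns one component morphism per
object of the domain category.
The domain is the product category C x C', so
|Ob(C x C')| = |Ob(C)| * |Ob(C')| = 4 * 10 = 40.
Therefore eta has 40 component morphisms.

40


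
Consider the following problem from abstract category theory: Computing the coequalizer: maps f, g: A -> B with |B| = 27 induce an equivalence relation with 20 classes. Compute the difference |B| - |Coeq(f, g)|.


The coequalizer Coeq(f, g) = B / ~ has one element per equivalence class.
|B| = 27, |Coeq(f, g)| = 20.
|B| - |Coeq(f, g)| = 27 - 20 = 7.

7


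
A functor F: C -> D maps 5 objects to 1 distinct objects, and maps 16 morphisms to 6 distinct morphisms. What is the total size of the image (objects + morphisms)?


The image of F consists of distinct objects and distinct morphisms.
|Im(F)| on objects = 1
|Im(F)| on morphisms = 6
Total image cardinality = 1 + 6 = 7

7


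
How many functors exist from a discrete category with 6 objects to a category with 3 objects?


A functor from a discrete category C to D is determined by
where each object maps. Each of the 6 objects of C can map
to any of the 3 objects of D independently.
Number of functors = 3^6 = 729

729


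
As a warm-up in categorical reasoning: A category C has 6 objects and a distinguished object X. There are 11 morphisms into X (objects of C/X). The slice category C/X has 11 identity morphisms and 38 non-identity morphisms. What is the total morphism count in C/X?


In the slice category C/X, objects are morphisms to X.
Identity morphisms: 11 (one per object of C/X).
Non-identity morphisms: 38.
Total = 11 + 38 = 49

49


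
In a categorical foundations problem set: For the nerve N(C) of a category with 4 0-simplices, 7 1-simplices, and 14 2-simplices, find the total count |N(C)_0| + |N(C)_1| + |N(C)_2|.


The 2-skeleton of the nerve N(C) consists of simplices in dimensions 0, 1, 2:
  |N(C)_0| = 4 (objects)
  |N(C)_1| = 7 (morphisms)
  |N(C)_2| = 14 (composable pairs)
Total = 4 + 7 + 14 = 25

25


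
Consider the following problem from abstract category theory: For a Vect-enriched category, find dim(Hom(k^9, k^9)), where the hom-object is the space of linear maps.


In Vect-enriched categories, Hom(k^n, k^m) is the space of m x n matrices.
dim(Hom(k^9, k^9)) = 9 * 9 = 81

81


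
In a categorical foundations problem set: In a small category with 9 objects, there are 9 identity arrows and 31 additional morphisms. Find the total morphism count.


Each object has an identity morphism, giving 9 identities.
Adding the 31 non-identity morphisms:
Total = 9 + 31 = 40

40


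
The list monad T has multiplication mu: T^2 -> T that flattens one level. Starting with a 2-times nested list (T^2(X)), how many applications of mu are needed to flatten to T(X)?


Each application of mu: T^2 -> T removes one layer of nesting.
Starting at depth 2 (i.e., T^2(X)), we need to reach T(X).
Number of mu applications = 2 - 1 = 1

1


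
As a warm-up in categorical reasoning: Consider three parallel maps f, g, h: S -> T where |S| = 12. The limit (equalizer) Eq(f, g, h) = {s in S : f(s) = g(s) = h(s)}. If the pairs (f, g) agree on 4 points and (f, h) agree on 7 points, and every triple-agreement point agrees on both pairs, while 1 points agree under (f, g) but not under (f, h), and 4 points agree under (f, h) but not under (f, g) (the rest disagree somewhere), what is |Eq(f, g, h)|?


Eq(f, g, h) is the triple-agreement set: points in S where all three
maps take the same value. Using inclusion-exclusion on the pairwise data:
Pair (f, g) agrees on 4 points; pair (f, h) on 7 points.
Points agreeing under (f, g) but not (f, h) = 1; under (f, h) but not (f, g) = 4.
Triple-agreement = agreement-in-(f, g) minus points that agree under (f, g) but not (f, h):
|Eq(f, g, h)| = 4 - 1 = 3
(cross-check via (f, h): 7 - 4 = 3.)

3


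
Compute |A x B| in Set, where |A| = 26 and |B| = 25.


In Set, the product A x B is the Cartesian product.
By the universal property, |A x B| = |A| * |B|.
|A x B| = 26 * 25 = 650

650


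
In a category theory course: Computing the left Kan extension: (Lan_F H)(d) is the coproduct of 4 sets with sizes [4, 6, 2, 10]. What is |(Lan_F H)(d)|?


Pointwise, the left Kan extension (Lan_F H)(d) is the colimit, indexed
by the comma category (F downarrow d), of H composed with the
projection (F downarrow d) -> C. Here that colimit is given
as a coproduct (disjoint union) of sets, so its cardinality is the
sum of the sizes of the summands.
Coproduct of sets with sizes: 4 + 6 + 2 + 10
= 22

22


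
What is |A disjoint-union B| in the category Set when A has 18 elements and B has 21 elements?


In Set, the coproduct A + B is the disjoint union.
|A + B| = |A| + |B| = 18 + 21 = 39

39


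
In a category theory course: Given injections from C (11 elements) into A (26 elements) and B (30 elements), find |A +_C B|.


The pushout A +_C B identifies the images of C in A and B.
|A +_C B| = |A| + |B| - |C| (for injections).
= 26 + 30 - 11 = 45

45


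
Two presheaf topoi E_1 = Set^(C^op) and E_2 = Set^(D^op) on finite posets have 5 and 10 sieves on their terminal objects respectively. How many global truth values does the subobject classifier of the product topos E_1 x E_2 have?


In a product of presheaf topoi E_1 x E_2, the subobject classifier
is Omega = Omega_1 x Omega_2 (componentwise), so
|Omega(top)| = |Omega_1(top_1)| * |Omega_2(top_2)|.
= 5 * 10 = 50.

50


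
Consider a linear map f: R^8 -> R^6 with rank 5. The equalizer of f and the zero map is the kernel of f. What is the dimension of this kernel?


The equalizer of f and the zero map is ker(f).
By the rank-nullity theorem: dim(ker(f)) = dim(domain) - rank(f).
dim(ker(f)) = 8 - 5 = 3

3


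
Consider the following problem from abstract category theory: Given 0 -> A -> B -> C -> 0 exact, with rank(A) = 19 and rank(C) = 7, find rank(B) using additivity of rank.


For a short exact sequence 0 -> A -> B -> C -> 0,
rank is additive: rank(B) = rank(A) + rank(C).
rank(B) = 19 + 7 = 26

26


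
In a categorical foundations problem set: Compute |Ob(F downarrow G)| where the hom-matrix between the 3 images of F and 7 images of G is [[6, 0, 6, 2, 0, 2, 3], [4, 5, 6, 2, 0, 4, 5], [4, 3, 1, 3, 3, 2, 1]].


Objects of (F downarrow G) are triples (a, b, h: F(a)->G(b)).
The count equals the sum of all entries in the hom-matrix.
sum(row 0) = 19
sum(row 1) = 26
sum(row 2) = 17
Grand total = 62

62


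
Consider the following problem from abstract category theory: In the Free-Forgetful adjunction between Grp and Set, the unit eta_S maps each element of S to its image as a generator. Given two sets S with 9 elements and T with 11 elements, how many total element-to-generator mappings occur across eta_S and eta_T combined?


The unit eta_X: X -> U(F(X)) of the Free-Forgetful adjunction
maps each element of X to a generator of F(X). For X = S + T (disjoint
union in Set), |S + T| = |S| + |T|.
Total mappings = 9 + 11 = 20.

20


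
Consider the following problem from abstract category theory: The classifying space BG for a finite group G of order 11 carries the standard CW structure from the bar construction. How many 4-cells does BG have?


In the bar-construction CW model of BG, the n-cells are indexed by
n-tuples [g_1|...|g_n] of non-identity elements of G (degenerate
simplices with some g_i = e do not contribute cells), so there are
(|G| - 1)^n n-cells.
For dim = 4 with |G| = 11:
cells = (11 - 1)^4 = 10^4 = 10000

10000


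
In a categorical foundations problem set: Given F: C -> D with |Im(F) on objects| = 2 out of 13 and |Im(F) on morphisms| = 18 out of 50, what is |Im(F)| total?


The image of F consists of distinct objects and distinct morphisms.
|Im(F)| on objects = 2
|Im(F)| on morphisms = 18
Total image cardinality = 2 + 18 = 20

20


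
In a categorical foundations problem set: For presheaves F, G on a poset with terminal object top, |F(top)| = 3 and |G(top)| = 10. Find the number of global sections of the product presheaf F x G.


Global sections of a presheaf on a poset with terminal top satisfy
Gamma(H) ~ H(top). Presheaves admit pointwise products, so
(F x G)(top) = F(top) x G(top) (Cartesian product).
|Gamma(F x G)| = |F(top)| * |G(top)| = 3 * 10 = 30.

30


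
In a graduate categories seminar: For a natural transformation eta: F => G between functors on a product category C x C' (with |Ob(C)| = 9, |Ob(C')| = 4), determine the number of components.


A natural transformation eta: F => G assigns one component morphism per
object of the domain category.
The domain is the product category C x C', so
|Ob(C x C')| = |Ob(C)| * |Ob(C')| = 9 * 4 = 36.
Therefore eta has 36 component morphisms.

36


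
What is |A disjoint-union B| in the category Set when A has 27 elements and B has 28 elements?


In Set, the coproduct A + B is the disjoint union.
|A + B| = |A| + |B| = 27 + 28 = 55

55


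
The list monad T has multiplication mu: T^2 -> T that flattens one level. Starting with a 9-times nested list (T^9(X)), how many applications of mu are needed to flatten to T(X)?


Each application of mu: T^2 -> T removes one layer of nesting.
Starting at depth 9 (i.e., T^9(X)), we need to reach T(X).
Number of mu applications = 9 - 1 = 8

8


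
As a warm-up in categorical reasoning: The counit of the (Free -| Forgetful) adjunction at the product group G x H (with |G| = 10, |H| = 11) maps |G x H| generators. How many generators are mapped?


The counit epsilon_K: F(U(K)) -> K of the Free-Forgetful adjunction
maps |K| generators of F(U(K)) into K. For K = G x H (the product group),
|G x H| = |G| * |H|.
Total generators mapped = 10 * 11 = 110.

110


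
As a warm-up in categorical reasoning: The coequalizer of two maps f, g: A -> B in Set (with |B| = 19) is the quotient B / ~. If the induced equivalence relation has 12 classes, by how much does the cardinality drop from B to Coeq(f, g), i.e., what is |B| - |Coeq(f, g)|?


The coequalizer Coeq(f, g) = B / ~ has one element per equivalence class.
|B| = 19, |Coeq(f, g)| = 12.
|B| - |Coeq(f, g)| = 19 - 12 = 7.

7


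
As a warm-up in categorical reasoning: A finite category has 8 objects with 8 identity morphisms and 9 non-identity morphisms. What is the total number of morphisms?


Each object has an identity morphism, giving 8 identities.
Adding the 9 non-identity morphisms:
Total = 8 + 9 = 17

17


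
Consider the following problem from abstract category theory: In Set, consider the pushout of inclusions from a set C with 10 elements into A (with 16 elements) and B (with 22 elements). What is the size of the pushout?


The pushout A +_C B identifies the images of C in A and B.
|A +_C B| = |A| + |B| - |C| (for injections).
= 16 + 22 - 10 = 28

28


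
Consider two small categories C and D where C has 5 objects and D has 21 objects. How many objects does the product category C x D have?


The product category C x D has objects that are pairs (c, d).
Number of pairs = |Ob(C)| * |Ob(D)| = 5 * 21 = 105

105


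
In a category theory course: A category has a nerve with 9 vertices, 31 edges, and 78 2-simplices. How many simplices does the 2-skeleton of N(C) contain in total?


The 2-skeleton of the nerve N(C) consists of simplices in dimensions 0, 1, 2:
  |N(C)_0| = 9 (objects)
  |N(C)_1| = 31 (morphisms)
  |N(C)_2| = 78 (composable pairs)
Total = 9 + 31 + 78 = 118

118


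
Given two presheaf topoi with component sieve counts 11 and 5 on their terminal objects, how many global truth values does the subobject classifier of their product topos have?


In a product of presheaf topoi E_1 x E_2, the subobject classifier
is Omega = Omega_1 x Omega_2 (componentwise), so
|Omega(top)| = |Omega_1(top_1)| * |Omega_2(top_2)|.
= 11 * 5 = 55.

55


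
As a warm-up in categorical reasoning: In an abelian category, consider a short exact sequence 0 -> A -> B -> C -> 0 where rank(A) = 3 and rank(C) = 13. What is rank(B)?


For a short exact sequence 0 -> A -> B -> C -> 0,
rank is additive: rank(B) = rank(A) + rank(C).
rank(B) = 3 + 13 = 16

16


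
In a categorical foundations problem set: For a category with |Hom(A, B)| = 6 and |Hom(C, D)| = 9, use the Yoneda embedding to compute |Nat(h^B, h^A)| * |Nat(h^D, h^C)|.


By the Yoneda lemma, Nat(h^B, h^A) is isomorphic to Hom(A, B),
so |Nat(h^B, h^A)| = |Hom(A, B)| and |Nat(h^D, h^C)| = |Hom(C, D)|.
|Hom(A, B)| = 6, |Hom(C, D)| = 9.
|Nat(h^B, h^A) x Nat(h^D, h^C)| = 6 * 9 = 54

54


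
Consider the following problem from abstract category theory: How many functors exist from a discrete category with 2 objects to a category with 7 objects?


A functor from a discrete category C to D is determined by
where each object maps. Each of the 2 objects of C can map
to any of the 7 objects of D independently.
Number of functors = 7^2 = 49

49


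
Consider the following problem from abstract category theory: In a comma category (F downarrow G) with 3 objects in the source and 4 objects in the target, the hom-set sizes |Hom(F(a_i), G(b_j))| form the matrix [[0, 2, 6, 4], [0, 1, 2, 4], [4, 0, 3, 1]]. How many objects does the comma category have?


Objects of (F downarrow G) are triples (a, b, h: F(a)->G(b)).
The count equals the sum of all entries in the hom-matrix.
sum(row 0) = 12
sum(row 1) = 7
sum(row 2) = 8
Grand total = 27

27


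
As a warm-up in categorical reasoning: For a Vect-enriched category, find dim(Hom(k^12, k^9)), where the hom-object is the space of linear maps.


In Vect-enriched categories, Hom(k^n, k^m) is the space of m x n matrices.
dim(Hom(k^12, k^9)) = 9 * 12 = 108

108


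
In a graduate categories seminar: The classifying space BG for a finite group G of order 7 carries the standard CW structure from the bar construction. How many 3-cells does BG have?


In the bar-construction CW model of BG, the n-cells are indexed by
n-tuples [g_1|...|g_n] of non-identity elements of G (degenerate
simplices with some g_i = e do not contribute cells), so there are
(|G| - 1)^n n-cells.
For dim = 3 with |G| = 7:
cells = (7 - 1)^3 = 6^3 = 216

216


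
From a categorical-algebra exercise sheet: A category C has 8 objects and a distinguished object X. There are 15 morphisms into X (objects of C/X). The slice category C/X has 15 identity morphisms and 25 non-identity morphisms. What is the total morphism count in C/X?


In the slice category C/X, objects are morphisms to X.
Identity morphisms: 15 (one per object of C/X).
Non-identity morphisms: 25.
Total = 15 + 25 = 40

40


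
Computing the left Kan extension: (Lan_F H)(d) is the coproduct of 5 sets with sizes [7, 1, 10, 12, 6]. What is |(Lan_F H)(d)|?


Pointwise, the left Kan extension (Lan_F H)(d) is the colimit, indexed
by the comma category (F downarrow d), of H composed with the
projection (F downarrow d) -> C. Here that colimit is given
as a coproduct (disjoint union) of sets, so its cardinality is the
sum of the sizes of the summands.
Coproduct of sets with sizes: 7 + 1 + 10 + 12 + 6
= 36

36


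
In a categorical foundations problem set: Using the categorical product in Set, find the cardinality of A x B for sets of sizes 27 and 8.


In Set, the product A x B is the Cartesian product.
By the universal property, |A x B| = |A| * |B|.
|A x B| = 27 * 8 = 216

216


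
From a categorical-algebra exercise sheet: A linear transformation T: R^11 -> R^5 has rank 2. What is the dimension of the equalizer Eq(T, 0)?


The equalizer of f and the zero map is ker(f).
By the rank-nullity theorem: dim(ker(f)) = dim(domain) - rank(f).
dim(ker(f)) = 11 - 2 = 9

9


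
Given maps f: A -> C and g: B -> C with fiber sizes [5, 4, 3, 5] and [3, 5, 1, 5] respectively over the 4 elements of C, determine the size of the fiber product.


The pullback A x_C B consists of pairs (a, b) with f(a) = g(b).
For each element c in C, the fiber product has |f^-1(c)| * |g^-1(c)| elements.
Summing over C: 5 * 3 + 4 * 5 + 3 * 1 + 5 * 5
= 15 + 20 + 3 + 25 = 63

63


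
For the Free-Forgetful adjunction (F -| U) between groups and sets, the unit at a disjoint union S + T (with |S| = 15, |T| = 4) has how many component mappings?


The unit eta_X: X -> U(F(X)) of the Free-Forgetful adjunction
maps each element of X to a generator of F(X). For X = S + T (disjoint
union in Set), |S + T| = |S| + |T|.
Total mappings = 15 + 4 = 19.

19


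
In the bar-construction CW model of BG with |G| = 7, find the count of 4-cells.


In the bar-construction CW model of BG, the n-cells are indexed by
n-tuples [g_1|...|g_n] of non-identity elements of G (degenerate
simplices with some g_i = e do not contribute cells), so there are
(|G| - 1)^n n-cells.
For dim = 4 with |G| = 7:
cells = (7 - 1)^4 = 6^4 = 1296

1296


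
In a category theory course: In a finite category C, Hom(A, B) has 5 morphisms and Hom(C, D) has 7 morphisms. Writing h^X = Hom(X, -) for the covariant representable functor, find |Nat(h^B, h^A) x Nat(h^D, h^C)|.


By the Yoneda lemma, Nat(h^B, h^A) is isomorphic to Hom(A, B),
so |Nat(h^B, h^A)| = |Hom(A, B)| and |Nat(h^D, h^C)| = |Hom(C, D)|.
|Hom(A, B)| = 5, |Hom(C, D)| = 7.
|Nat(h^B, h^A) x Nat(h^D, h^C)| = 5 * 7 = 35

35


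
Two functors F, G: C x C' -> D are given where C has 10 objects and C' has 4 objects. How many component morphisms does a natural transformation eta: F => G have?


A natural transformation eta: F => G assigns one component morphism per
object of the domain category.
The domain is the product category C x C', so
|Ob(C x C')| = |Ob(C)| * |Ob(C')| = 10 * 4 = 40.
Therefore eta has 40 component morphisms.

40


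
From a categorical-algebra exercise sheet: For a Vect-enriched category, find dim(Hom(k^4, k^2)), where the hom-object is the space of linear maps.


In Vect-enriched categories, Hom(k^n, k^m) is the space of m x n matrices.
dim(Hom(k^4, k^2)) = 2 * 4 = 8

8


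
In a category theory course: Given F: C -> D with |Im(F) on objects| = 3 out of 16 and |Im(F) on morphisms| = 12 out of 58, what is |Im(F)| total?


The image of F consists of distinct objects and distinct morphisms.
|Im(F)| on objects = 3
|Im(F)| on morphisms = 12
Total image cardinality = 3 + 12 = 15

15


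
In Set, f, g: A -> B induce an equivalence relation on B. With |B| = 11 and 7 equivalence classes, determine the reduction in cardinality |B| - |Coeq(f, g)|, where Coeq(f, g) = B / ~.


The coequalizer Coeq(f, g) = B / ~ has one element per equivalence class.
|B| = 11, |Coeq(f, g)| = 7.
|B| - |Coeq(f, g)| = 11 - 7 = 4.

4


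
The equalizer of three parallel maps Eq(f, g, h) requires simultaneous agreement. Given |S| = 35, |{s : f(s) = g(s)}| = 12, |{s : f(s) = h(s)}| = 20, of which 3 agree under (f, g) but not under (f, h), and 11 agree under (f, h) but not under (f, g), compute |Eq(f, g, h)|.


Eq(f, g, h) is the triple-agreement set: points in S where all three
maps take the same value. Using inclusion-exclusion on the pairwise data:
Pair (f, g) agrees on 12 points; pair (f, h) on 20 points.
Points agreeing under (f, g) but not (f, h) = 3; under (f, h) but not (f, g) = 11.
Triple-agreement = agreement-in-(f, g) minus points that agree under (f, g) but not (f, h):
|Eq(f, g, h)| = 12 - 3 = 9
(cross-check via (f, h): 20 - 11 = 9.)

9


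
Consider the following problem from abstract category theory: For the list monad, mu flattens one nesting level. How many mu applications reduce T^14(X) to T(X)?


Each application of mu: T^2 -> T removes one layer of nesting.
Starting at depth 14 (i.e., T^14(X)), we need to reach T(X).
Number of mu applications = 14 - 1 = 13

13


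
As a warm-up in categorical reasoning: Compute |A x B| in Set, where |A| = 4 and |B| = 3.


In Set, the product A x B is the Cartesian product.
By the universal property, |A x B| = |A| * |B|.
|A x B| = 4 * 3 = 12

12


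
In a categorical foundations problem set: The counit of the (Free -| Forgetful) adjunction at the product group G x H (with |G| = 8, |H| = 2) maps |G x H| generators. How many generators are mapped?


The counit epsilon_K: F(U(K)) -> K of the Free-Forgetful adjunction
maps |K| generators of F(U(K)) into K. For K = G x H (the product group),
|G x H| = |G| * |H|.
Total generators mapped = 8 * 2 = 16.

16


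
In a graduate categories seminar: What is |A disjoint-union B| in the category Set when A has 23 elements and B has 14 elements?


In Set, the coproduct A + B is the disjoint union.
|A + B| = |A| + |B| = 23 + 14 = 37

37
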